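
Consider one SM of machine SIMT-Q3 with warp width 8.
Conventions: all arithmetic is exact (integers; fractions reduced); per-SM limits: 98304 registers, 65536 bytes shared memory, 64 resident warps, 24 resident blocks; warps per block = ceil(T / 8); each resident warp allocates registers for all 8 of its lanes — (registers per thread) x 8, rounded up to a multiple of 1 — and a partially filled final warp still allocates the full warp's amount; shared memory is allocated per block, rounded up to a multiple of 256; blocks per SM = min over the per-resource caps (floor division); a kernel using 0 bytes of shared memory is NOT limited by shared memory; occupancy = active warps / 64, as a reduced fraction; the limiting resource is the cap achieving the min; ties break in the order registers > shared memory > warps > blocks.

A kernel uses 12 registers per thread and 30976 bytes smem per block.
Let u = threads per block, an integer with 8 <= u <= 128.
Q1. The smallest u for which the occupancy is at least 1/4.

Answer: u = 57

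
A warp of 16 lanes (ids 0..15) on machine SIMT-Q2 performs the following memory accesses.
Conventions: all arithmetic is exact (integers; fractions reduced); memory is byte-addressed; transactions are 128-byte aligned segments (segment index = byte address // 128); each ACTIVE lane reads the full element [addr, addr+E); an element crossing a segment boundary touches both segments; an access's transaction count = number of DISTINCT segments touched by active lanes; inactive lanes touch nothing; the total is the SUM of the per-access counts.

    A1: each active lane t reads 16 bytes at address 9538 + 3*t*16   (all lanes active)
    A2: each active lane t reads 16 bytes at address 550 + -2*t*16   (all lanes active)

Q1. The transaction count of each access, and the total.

A1: 7 transactions
A2: 5 transactions

Answer: 7,5; total 12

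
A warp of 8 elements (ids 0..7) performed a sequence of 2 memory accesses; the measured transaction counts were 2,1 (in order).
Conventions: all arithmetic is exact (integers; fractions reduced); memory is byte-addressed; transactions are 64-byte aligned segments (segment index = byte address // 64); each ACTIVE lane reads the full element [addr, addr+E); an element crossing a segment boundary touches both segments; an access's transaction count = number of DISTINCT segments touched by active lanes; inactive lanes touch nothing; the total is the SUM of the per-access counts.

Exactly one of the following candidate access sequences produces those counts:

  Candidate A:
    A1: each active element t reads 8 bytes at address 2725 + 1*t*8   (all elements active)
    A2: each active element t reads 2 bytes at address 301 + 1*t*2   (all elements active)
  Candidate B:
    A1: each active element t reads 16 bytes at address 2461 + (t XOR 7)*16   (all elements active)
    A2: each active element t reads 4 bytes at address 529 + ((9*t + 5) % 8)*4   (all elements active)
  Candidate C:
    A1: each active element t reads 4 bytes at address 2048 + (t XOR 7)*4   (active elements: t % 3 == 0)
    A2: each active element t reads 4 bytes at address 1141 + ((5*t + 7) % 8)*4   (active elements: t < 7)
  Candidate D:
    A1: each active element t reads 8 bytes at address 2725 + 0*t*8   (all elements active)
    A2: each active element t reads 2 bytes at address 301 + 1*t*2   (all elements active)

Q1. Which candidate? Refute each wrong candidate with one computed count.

B: A1 gives 3 transactions, not 2
C: A1 gives 1 transaction, not 2
D: A1 gives 1 transaction, not 2
A: all counts match (2,1)

Answer: A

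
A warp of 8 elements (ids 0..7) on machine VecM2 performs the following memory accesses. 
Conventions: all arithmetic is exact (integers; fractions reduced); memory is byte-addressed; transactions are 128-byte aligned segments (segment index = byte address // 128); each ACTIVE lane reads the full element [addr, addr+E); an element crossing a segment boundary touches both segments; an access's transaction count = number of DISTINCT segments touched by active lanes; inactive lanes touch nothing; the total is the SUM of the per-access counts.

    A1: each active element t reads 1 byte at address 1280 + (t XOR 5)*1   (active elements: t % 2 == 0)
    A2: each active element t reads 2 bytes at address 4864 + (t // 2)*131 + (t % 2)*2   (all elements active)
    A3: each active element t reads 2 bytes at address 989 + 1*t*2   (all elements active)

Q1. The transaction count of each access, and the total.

A1: 1 transaction
A2: 4 transactions
A3: 1 transaction

Answer: 1,4,1; total 6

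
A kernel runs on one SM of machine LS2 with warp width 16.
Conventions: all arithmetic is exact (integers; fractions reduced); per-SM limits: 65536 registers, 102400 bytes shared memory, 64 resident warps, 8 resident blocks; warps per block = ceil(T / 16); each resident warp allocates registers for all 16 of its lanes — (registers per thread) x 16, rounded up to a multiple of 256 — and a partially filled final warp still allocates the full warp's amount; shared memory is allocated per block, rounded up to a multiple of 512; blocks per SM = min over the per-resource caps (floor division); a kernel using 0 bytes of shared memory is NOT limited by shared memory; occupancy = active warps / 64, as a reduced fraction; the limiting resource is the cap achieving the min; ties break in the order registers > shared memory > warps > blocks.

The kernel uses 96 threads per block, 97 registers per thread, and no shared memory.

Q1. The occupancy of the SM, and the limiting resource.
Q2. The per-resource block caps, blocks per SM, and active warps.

Answer: occupancy 9/16, limited by registers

registers: 6 blocks
shared memory: no limit (kernel uses none)
warps: 10 blocks
blocks: 8 blocks

Answer: 6 blocks, 36 active warps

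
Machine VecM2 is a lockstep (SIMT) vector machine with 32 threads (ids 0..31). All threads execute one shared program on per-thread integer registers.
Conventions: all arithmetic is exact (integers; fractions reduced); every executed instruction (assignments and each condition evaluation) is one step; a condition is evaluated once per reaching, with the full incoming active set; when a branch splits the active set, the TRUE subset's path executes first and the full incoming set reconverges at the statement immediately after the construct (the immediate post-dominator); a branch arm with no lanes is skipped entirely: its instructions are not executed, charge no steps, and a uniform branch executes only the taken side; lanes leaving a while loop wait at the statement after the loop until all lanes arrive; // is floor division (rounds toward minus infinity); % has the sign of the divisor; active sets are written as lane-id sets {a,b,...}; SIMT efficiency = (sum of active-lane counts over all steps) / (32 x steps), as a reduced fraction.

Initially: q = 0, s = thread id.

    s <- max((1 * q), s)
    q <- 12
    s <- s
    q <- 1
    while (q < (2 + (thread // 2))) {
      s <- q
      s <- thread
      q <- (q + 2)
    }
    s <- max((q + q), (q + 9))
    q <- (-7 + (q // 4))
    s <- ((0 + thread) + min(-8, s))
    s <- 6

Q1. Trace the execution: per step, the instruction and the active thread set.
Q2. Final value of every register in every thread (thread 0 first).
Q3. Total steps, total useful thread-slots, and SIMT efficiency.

step 0: s <- max((1 * q), s)         {0,1,2,3,4,5,6,7,8,9,10,11,12,13,14,15,16,17,18,19,20,21,22,23,24,25,26,27,28,29,30,31}
step 1: q <- 12                      {0,1,2,3,4,5,6,7,8,9,10,11,12,13,14,15,16,17,18,19,20,21,22,23,24,25,26,27,28,29,30,31}
step 2: s <- s                       {0,1,2,3,4,5,6,7,8,9,10,11,12,13,14,15,16,17,18,19,20,21,22,23,24,25,26,27,28,29,30,31}
step 3: q <- 1                       {0,1,2,3,4,5,6,7,8,9,10,11,12,13,14,15,16,17,18,19,20,21,22,23,24,25,26,27,28,29,30,31}
step 4: eval (q < (2 + (thread // 2))) {0,1,2,3,4,5,6,7,8,9,10,11,12,13,14,15,16,17,18,19,20,21,22,23,24,25,26,27,28,29,30,31}
step 5: s <- q                       {0,1,2,3,4,5,6,7,8,9,10,11,12,13,14,15,16,17,18,19,20,21,22,23,24,25,26,27,28,29,30,31}
step 6: s <- thread                  {0,1,2,3,4,5,6,7,8,9,10,11,12,13,14,15,16,17,18,19,20,21,22,23,24,25,26,27,28,29,30,31}
step 7: q <- (q + 2)                 {0,1,2,3,4,5,6,7,8,9,10,11,12,13,14,15,16,17,18,19,20,21,22,23,24,25,26,27,28,29,30,31}
step 8: eval (q < (2 + (thread // 2))) {0,1,2,3,4,5,6,7,8,9,10,11,12,13,14,15,16,17,18,19,20,21,22,23,24,25,26,27,28,29,30,31}
step 9: s <- q                       {4,5,6,7,8,9,10,11,12,13,14,15,16,17,18,19,20,21,22,23,24,25,26,27,28,29,30,31}
step 10: s <- thread                  {4,5,6,7,8,9,10,11,12,13,14,15,16,17,18,19,20,21,22,23,24,25,26,27,28,29,30,31}
step 11: q <- (q + 2)                 {4,5,6,7,8,9,10,11,12,13,14,15,16,17,18,19,20,21,22,23,24,25,26,27,28,29,30,31}
step 12: eval (q < (2 + (thread // 2))) {4,5,6,7,8,9,10,11,12,13,14,15,16,17,18,19,20,21,22,23,24,25,26,27,28,29,30,31}
step 13: s <- q                       {8,9,10,11,12,13,14,15,16,17,18,19,20,21,22,23,24,25,26,27,28,29,30,31}
step 14: s <- thread                  {8,9,10,11,12,13,14,15,16,17,18,19,20,21,22,23,24,25,26,27,28,29,30,31}
step 15: q <- (q + 2)                 {8,9,10,11,12,13,14,15,16,17,18,19,20,21,22,23,24,25,26,27,28,29,30,31}
step 16: eval (q < (2 + (thread // 2))) {8,9,10,11,12,13,14,15,16,17,18,19,20,21,22,23,24,25,26,27,28,29,30,31}
step 17: s <- q                       {12,13,14,15,16,17,18,19,20,21,22,23,24,25,26,27,28,29,30,31}
step 18: s <- thread                  {12,13,14,15,16,17,18,19,20,21,22,23,24,25,26,27,28,29,30,31}
step 19: q <- (q + 2)                 {12,13,14,15,16,17,18,19,20,21,22,23,24,25,26,27,28,29,30,31}
step 20: eval (q < (2 + (thread // 2))) {12,13,14,15,16,17,18,19,20,21,22,23,24,25,26,27,28,29,30,31}
step 21: s <- q                       {16,17,18,19,20,21,22,23,24,25,26,27,28,29,30,31}
step 22: s <- thread                  {16,17,18,19,20,21,22,23,24,25,26,27,28,29,30,31}
step 23: q <- (q + 2)                 {16,17,18,19,20,21,22,23,24,25,26,27,28,29,30,31}
step 24: eval (q < (2 + (thread // 2))) {16,17,18,19,20,21,22,23,24,25,26,27,28,29,30,31}
step 25: s <- q                       {20,21,22,23,24,25,26,27,28,29,30,31}
step 26: s <- thread                  {20,21,22,23,24,25,26,27,28,29,30,31}
step 27: q <- (q + 2)                 {20,21,22,23,24,25,26,27,28,29,30,31}
step 28: eval (q < (2 + (thread // 2))) {20,21,22,23,24,25,26,27,28,29,30,31}
step 29: s <- q                       {24,25,26,27,28,29,30,31}
step 30: s <- thread                  {24,25,26,27,28,29,30,31}
step 31: q <- (q + 2)                 {24,25,26,27,28,29,30,31}
step 32: eval (q < (2 + (thread // 2))) {24,25,26,27,28,29,30,31}
step 33: s <- q                       {28,29,30,31}
step 34: s <- thread                  {28,29,30,31}
step 35: q <- (q + 2)                 {28,29,30,31}
step 36: eval (q < (2 + (thread // 2))) {28,29,30,31}
step 37: s <- max((q + q), (q + 9))   {0,1,2,3,4,5,6,7,8,9,10,11,12,13,14,15,16,17,18,19,20,21,22,23,24,25,26,27,28,29,30,31}
step 38: q <- (-7 + (q // 4))         {0,1,2,3,4,5,6,7,8,9,10,11,12,13,14,15,16,17,18,19,20,21,22,23,24,25,26,27,28,29,30,31}
step 39: s <- ((0 + thread) + min(-8, s)) {0,1,2,3,4,5,6,7,8,9,10,11,12,13,14,15,16,17,18,19,20,21,22,23,24,25,26,27,28,29,30,31}
step 40: s <- 6                       {0,1,2,3,4,5,6,7,8,9,10,11,12,13,14,15,16,17,18,19,20,21,22,23,24,25,26,27,28,29,30,31}

Answer: 41 steps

q: -7,-7,-7,-7,-6,-6,-6,-6,-6,-6,-6,-6,-5,-5,-5,-5,-5,-5,-5,-5,-4,-4,-4,-4,-4,-4,-4,-4,-3,-3,-3,-3
s: 6,6,6,6,6,6,6,6,6,6,6,6,6,6,6,6,6,6,6,6,6,6,6,6,6,6,6,6,6,6,6,6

steps = 41; useful = 864; efficiency = 864/1312 = 27/41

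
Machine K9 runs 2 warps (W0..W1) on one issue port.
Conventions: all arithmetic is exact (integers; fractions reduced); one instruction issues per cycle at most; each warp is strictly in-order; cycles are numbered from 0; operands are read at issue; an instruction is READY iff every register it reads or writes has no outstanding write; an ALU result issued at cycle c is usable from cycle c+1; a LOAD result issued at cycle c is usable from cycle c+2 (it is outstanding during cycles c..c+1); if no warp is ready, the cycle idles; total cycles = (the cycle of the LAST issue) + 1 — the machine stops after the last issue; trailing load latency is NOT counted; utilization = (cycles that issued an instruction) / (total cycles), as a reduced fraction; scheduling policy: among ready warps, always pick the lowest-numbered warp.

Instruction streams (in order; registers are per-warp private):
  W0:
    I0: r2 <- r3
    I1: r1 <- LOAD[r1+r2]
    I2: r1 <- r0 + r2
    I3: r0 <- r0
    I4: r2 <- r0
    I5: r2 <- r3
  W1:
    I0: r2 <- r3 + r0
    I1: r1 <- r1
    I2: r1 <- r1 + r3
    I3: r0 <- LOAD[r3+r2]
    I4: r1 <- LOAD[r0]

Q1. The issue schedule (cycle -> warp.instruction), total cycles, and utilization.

cycle 0: W0.I0
cycle 1: W0.I1
cycle 2: W1.I0
cycle 3: W0.I2
cycle 4: W0.I3
cycle 5: W0.I4
cycle 6: W0.I5
cycle 7: W1.I1
cycle 8: W1.I2
cycle 9: W1.I3
cycle 10: idle
cycle 11: W1.I4

Answer: 12 cycles, utilization 11/12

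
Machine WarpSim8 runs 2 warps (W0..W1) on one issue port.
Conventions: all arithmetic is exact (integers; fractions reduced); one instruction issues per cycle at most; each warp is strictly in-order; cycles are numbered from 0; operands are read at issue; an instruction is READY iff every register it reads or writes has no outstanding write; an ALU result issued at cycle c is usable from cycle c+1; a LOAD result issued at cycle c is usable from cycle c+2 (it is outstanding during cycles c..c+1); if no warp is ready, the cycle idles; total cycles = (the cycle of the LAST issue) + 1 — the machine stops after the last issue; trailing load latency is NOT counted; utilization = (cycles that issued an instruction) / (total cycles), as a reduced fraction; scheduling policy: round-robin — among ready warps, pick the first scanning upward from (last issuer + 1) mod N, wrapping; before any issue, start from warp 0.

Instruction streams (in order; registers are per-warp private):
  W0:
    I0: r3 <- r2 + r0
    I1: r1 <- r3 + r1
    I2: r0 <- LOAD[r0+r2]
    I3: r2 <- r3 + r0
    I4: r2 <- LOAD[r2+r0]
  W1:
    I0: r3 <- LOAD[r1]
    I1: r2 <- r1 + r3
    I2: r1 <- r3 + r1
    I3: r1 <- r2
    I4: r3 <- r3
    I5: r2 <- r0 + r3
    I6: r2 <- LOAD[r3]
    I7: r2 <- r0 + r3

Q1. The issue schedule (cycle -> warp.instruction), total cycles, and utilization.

cycle 0: W0.I0
cycle 1: W1.I0
cycle 2: W0.I1
cycle 3: W1.I1
cycle 4: W0.I2
cycle 5: W1.I2
cycle 6: W0.I3
cycle 7: W1.I3
cycle 8: W0.I4
cycle 9: W1.I4
cycle 10: W1.I5
cycle 11: W1.I6
cycle 12: idle
cycle 13: W1.I7

Answer: 14 cycles, utilization 13/14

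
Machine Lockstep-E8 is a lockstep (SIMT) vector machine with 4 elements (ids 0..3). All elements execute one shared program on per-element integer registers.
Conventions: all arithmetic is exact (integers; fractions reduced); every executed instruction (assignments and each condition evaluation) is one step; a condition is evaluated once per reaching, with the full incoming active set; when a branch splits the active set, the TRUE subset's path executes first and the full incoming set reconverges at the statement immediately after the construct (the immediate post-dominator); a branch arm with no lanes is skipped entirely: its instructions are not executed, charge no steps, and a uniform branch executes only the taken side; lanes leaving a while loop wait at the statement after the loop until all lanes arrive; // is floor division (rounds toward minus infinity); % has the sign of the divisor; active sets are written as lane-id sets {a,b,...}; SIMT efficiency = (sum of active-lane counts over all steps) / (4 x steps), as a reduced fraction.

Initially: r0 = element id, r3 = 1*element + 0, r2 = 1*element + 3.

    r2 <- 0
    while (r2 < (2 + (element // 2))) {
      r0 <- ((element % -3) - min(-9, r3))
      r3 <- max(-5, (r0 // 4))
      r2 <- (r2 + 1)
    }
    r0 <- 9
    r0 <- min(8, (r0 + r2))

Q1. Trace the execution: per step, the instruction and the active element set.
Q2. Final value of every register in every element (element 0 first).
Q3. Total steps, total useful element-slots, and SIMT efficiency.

step 0: r2 <- 0                      {0,1,2,3}
step 1: eval (r2 < (2 + (element // 2))) {0,1,2,3}
step 2: r0 <- ((element % -3) - min(-9, r3)) {0,1,2,3}
step 3: r3 <- max(-5, (r0 // 4))     {0,1,2,3}
step 4: r2 <- (r2 + 1)               {0,1,2,3}
step 5: eval (r2 < (2 + (element // 2))) {0,1,2,3}
step 6: r0 <- ((element % -3) - min(-9, r3)) {0,1,2,3}
step 7: r3 <- max(-5, (r0 // 4))     {0,1,2,3}
step 8: r2 <- (r2 + 1)               {0,1,2,3}
step 9: eval (r2 < (2 + (element // 2))) {0,1,2,3}
step 10: r0 <- ((element % -3) - min(-9, r3)) {2,3}
step 11: r3 <- max(-5, (r0 // 4))     {2,3}
step 12: r2 <- (r2 + 1)               {2,3}
step 13: eval (r2 < (2 + (element // 2))) {2,3}
step 14: r0 <- 9                      {0,1,2,3}
step 15: r0 <- min(8, (r0 + r2))      {0,1,2,3}

Answer: 16 steps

r0: 8,8,8,8
r3: 2,1,2,2
r2: 2,2,3,3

steps = 16; useful = 56; efficiency = 56/64 = 7/8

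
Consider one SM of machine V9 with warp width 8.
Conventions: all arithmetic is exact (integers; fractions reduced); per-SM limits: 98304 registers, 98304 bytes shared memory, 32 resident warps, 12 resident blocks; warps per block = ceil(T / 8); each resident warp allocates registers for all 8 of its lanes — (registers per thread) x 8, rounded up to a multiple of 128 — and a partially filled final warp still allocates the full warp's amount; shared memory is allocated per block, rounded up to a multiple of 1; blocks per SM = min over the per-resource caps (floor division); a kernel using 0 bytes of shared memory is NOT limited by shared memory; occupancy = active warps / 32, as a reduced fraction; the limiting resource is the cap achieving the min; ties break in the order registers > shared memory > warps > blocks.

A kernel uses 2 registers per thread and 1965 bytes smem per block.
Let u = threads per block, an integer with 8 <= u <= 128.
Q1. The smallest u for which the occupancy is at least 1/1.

Answer: u = 25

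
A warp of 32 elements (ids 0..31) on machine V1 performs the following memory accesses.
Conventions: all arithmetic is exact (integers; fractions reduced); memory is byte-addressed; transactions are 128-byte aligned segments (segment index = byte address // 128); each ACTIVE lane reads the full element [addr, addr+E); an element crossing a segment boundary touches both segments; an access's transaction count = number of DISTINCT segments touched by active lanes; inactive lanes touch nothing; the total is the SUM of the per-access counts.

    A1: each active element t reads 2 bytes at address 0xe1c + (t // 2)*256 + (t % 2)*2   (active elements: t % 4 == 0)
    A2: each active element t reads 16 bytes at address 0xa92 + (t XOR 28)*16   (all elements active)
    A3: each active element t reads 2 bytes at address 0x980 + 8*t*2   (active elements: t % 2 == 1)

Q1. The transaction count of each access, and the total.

A1: 8 transactions
A2: 5 transactions
A3: 4 transactions

Answer: 8,5,4; total 17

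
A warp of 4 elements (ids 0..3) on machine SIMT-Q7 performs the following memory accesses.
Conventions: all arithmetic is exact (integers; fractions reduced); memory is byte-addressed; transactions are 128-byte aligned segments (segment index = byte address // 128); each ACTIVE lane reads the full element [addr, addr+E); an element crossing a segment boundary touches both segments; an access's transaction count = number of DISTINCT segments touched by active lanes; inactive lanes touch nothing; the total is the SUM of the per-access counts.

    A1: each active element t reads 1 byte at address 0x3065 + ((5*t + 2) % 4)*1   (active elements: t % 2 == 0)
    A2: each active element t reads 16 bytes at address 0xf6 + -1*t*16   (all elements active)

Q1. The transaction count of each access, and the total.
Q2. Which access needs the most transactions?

A1: 1 transaction
A2: 2 transactions

Answer: 1,2; total 3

Answer: A2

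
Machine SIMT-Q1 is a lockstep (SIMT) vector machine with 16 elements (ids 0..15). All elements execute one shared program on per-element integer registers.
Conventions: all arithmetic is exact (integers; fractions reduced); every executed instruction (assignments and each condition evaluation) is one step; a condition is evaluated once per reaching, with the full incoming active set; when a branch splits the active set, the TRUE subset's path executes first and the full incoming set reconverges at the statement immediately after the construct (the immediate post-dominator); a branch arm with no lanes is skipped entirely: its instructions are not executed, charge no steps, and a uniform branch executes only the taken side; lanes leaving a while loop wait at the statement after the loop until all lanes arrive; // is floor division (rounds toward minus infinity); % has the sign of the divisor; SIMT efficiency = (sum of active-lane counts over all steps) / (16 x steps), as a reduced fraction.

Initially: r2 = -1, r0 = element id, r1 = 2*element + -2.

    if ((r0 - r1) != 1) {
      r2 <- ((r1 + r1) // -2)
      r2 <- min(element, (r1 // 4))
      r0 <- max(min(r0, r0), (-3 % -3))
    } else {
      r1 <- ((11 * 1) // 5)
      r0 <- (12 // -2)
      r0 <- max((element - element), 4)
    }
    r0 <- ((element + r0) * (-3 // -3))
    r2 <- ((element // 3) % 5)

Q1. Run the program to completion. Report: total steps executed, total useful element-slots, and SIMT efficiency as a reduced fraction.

Answer: 9 steps, 96 useful, 2/3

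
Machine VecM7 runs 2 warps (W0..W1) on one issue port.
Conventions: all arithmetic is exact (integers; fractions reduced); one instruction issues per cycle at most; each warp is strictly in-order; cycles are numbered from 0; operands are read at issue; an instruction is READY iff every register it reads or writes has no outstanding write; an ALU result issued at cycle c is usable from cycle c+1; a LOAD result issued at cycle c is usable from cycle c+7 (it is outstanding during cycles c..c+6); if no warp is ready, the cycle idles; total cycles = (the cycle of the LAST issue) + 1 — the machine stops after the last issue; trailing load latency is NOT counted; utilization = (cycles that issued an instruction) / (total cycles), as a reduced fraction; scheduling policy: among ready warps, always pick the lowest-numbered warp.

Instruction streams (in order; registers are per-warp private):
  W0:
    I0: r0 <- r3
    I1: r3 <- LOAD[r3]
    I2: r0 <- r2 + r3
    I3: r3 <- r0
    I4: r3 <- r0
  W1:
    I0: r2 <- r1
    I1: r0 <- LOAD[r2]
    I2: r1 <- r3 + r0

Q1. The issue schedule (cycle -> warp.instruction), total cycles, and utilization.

cycle 0: W0.I0
cycle 1: W0.I1
cycle 2: W1.I0
cycle 3: W1.I1
cycle 4: idle
cycle 5: idle
cycle 6: idle
cycle 7: idle
cycle 8: W0.I2
cycle 9: W0.I3
cycle 10: W0.I4
cycle 11: W1.I2

Answer: 12 cycles, utilization 2/3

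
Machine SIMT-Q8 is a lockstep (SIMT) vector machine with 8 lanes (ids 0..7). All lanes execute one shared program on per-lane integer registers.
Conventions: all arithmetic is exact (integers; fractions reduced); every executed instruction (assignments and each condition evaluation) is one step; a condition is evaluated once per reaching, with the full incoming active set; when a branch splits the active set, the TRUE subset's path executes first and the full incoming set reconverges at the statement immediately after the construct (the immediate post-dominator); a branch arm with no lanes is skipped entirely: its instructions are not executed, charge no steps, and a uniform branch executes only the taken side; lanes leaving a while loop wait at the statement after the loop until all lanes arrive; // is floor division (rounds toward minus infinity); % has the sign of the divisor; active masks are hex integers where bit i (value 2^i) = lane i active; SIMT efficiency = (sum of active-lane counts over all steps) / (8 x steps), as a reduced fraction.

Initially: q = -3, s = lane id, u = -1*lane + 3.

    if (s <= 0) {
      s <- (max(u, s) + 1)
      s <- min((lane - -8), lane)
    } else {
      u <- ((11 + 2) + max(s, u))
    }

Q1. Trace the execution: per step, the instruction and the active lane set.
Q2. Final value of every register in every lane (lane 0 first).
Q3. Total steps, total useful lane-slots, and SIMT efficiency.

step 0: eval (s <= 0)                0xff
step 1: s <- (max(u, s) + 1)         0x01
step 2: s <- min((lane - -8), lane)  0x01
step 3: u <- ((11 + 2) + max(s, u))  0xfe

Answer: 4 steps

q: -3,-3,-3,-3,-3,-3,-3,-3
s: 0,1,2,3,4,5,6,7
u: 3,15,15,16,17,18,19,20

steps = 4; useful = 17; efficiency = 17/32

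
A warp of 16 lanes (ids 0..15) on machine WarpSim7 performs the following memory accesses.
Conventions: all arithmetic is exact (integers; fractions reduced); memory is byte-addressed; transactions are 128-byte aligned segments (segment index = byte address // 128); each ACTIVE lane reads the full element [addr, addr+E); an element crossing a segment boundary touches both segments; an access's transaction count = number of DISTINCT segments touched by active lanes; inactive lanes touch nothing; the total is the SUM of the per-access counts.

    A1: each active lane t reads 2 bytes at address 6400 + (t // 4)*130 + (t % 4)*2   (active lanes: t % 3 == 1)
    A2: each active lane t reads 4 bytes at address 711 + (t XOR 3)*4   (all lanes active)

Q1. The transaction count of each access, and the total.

A1: 4 transactions
A2: 2 transactions

Answer: 4,2; total 6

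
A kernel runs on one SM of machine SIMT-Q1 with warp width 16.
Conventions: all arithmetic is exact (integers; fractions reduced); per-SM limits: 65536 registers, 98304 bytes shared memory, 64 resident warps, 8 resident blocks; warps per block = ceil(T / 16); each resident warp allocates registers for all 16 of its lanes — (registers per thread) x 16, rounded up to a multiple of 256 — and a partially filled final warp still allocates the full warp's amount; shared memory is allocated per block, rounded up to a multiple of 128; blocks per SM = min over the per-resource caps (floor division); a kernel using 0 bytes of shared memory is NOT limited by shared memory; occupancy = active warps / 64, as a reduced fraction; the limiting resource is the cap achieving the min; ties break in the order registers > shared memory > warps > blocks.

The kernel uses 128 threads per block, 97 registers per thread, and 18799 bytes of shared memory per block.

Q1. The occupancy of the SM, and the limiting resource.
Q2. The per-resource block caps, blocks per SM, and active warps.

Answer: occupancy 1/2, limited by registers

registers: 4 blocks
shared memory: 5 blocks
warps: 8 blocks
blocks: 8 blocks

Answer: 4 blocks, 32 active warps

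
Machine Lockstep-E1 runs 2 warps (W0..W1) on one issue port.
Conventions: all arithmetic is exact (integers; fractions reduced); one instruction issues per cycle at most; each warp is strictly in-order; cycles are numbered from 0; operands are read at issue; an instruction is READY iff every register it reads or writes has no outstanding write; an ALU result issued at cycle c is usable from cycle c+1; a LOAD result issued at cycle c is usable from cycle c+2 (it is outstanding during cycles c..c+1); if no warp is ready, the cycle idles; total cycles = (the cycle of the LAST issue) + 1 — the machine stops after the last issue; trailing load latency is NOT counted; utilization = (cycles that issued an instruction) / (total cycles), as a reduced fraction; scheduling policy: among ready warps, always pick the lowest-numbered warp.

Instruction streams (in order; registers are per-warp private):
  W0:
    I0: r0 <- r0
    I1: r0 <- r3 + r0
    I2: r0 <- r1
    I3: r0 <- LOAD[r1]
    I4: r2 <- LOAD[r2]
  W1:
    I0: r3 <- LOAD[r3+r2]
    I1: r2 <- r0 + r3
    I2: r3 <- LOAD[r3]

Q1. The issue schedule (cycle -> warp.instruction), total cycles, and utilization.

cycle 0: W0.I0
cycle 1: W0.I1
cycle 2: W0.I2
cycle 3: W0.I3
cycle 4: W0.I4
cycle 5: W1.I0
cycle 6: idle
cycle 7: W1.I1
cycle 8: W1.I2

Answer: 9 cycles, utilization 8/9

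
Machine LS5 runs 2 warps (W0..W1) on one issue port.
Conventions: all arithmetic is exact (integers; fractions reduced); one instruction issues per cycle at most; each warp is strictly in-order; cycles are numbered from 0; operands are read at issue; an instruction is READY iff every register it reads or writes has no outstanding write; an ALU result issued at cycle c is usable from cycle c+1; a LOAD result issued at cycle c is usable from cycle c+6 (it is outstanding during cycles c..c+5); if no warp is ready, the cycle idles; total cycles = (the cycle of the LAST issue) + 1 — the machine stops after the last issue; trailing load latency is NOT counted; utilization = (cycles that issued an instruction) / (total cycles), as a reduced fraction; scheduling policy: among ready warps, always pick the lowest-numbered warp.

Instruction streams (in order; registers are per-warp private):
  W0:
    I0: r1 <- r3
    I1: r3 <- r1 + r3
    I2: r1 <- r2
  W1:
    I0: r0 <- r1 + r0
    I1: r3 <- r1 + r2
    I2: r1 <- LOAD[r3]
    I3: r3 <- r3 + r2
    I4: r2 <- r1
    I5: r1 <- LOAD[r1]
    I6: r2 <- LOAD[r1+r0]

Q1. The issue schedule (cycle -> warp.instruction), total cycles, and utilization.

cycle 0: W0.I0
cycle 1: W0.I1
cycle 2: W0.I2
cycle 3: W1.I0
cycle 4: W1.I1
cycle 5: W1.I2
cycle 6: W1.I3
cycle 7: idle
cycle 8: idle
cycle 9: idle
cycle 10: idle
cycle 11: W1.I4
cycle 12: W1.I5
cycle 13: idle
cycle 14: idle
cycle 15: idle
cycle 16: idle
cycle 17: idle
cycle 18: W1.I6

Answer: 19 cycles, utilization 10/19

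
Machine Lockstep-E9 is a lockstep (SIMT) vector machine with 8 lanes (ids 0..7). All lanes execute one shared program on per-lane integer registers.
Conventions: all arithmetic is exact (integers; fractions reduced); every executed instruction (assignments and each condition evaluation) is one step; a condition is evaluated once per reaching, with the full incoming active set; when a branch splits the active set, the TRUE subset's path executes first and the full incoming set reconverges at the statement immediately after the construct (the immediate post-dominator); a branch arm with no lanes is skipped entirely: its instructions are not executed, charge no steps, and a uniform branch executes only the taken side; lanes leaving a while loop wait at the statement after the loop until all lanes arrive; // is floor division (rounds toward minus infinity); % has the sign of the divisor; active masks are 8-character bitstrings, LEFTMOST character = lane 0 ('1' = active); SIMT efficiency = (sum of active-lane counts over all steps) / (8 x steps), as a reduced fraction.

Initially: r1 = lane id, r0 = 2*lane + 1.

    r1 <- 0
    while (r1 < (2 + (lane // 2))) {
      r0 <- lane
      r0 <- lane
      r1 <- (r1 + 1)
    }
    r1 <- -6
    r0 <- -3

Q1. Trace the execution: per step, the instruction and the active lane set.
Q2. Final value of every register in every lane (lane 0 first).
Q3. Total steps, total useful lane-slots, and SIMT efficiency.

step 0: r1 <- 0                      11111111
step 1: eval (r1 < (2 + (lane // 2))) 11111111
step 2: r0 <- lane                   11111111
step 3: r0 <- lane                   11111111
step 4: r1 <- (r1 + 1)               11111111
step 5: eval (r1 < (2 + (lane // 2))) 11111111
step 6: r0 <- lane                   11111111
step 7: r0 <- lane                   11111111
step 8: r1 <- (r1 + 1)               11111111
step 9: eval (r1 < (2 + (lane // 2))) 11111111
step 10: r0 <- lane                   00111111
step 11: r0 <- lane                   00111111
step 12: r1 <- (r1 + 1)               00111111
step 13: eval (r1 < (2 + (lane // 2))) 00111111
step 14: r0 <- lane                   00001111
step 15: r0 <- lane                   00001111
step 16: r1 <- (r1 + 1)               00001111
step 17: eval (r1 < (2 + (lane // 2))) 00001111
step 18: r0 <- lane                   00000011
step 19: r0 <- lane                   00000011
step 20: r1 <- (r1 + 1)               00000011
step 21: eval (r1 < (2 + (lane // 2))) 00000011
step 22: r1 <- -6                     11111111
step 23: r0 <- -3                     11111111

Answer: 24 steps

r1: -6,-6,-6,-6,-6,-6,-6,-6
r0: -3,-3,-3,-3,-3,-3,-3,-3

steps = 24; useful = 144; efficiency = 144/192 = 3/4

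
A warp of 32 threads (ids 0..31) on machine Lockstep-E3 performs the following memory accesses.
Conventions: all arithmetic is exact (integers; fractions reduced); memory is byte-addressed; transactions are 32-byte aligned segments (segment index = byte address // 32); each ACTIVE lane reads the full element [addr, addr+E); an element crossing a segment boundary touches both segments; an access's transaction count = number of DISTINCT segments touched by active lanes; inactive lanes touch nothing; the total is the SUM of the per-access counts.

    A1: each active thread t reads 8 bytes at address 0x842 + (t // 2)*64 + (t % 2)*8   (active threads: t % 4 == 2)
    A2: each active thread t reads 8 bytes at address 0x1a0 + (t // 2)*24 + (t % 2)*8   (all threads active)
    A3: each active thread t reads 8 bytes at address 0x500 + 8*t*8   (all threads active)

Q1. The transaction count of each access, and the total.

A1: 8 transactions
A2: 12 transactions
A3: 32 transactions

Answer: 8,12,32; total 52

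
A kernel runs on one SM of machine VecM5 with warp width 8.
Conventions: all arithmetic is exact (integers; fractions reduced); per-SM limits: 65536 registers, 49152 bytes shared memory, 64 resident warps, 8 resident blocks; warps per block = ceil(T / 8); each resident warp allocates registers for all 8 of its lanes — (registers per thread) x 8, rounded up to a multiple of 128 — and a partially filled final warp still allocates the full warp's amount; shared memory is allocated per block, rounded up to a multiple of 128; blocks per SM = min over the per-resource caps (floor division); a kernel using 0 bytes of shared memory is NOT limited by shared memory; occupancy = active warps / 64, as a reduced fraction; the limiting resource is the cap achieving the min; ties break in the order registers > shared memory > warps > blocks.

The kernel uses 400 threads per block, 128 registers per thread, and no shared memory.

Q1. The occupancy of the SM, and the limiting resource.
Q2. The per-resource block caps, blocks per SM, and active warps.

Answer: occupancy 25/32, limited by registers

registers: 1 block
shared memory: no limit (kernel uses none)
warps: 1 block
blocks: 8 blocks

Answer: 1 block, 50 active warps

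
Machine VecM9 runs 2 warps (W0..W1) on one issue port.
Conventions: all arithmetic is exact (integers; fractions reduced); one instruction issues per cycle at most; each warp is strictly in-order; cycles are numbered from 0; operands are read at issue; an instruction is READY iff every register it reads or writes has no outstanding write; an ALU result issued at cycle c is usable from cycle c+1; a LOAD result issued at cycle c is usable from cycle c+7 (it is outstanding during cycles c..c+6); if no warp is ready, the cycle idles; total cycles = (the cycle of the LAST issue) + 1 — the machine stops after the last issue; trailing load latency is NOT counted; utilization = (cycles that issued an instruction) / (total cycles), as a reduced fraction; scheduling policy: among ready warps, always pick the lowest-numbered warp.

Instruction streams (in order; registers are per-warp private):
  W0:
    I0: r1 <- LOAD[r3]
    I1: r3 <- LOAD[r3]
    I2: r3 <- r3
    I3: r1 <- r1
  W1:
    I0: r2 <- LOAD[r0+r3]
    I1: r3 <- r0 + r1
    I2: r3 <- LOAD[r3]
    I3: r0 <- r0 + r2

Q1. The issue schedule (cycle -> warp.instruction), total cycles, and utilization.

cycle 0: W0.I0
cycle 1: W0.I1
cycle 2: W1.I0
cycle 3: W1.I1
cycle 4: W1.I2
cycle 5: idle
cycle 6: idle
cycle 7: idle
cycle 8: W0.I2
cycle 9: W0.I3
cycle 10: W1.I3

Answer: 11 cycles, utilization 8/11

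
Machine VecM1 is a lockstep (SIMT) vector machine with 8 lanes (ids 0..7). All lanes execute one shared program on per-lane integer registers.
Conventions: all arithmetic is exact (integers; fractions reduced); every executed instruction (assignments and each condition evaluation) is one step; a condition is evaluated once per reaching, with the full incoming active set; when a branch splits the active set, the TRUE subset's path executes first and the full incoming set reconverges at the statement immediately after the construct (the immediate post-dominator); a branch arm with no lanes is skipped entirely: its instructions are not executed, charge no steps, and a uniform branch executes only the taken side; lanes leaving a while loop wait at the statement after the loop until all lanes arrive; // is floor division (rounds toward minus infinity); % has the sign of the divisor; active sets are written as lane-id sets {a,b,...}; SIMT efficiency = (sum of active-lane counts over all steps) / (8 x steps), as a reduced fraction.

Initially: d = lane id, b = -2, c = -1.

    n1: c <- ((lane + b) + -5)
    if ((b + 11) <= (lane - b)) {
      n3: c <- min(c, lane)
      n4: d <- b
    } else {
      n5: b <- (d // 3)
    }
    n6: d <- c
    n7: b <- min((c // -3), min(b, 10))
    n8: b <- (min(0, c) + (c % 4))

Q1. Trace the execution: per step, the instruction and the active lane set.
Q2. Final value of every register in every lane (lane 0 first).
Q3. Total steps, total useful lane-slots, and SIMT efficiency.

step 0: c <- ((lane + b) + -5)       {0,1,2,3,4,5,6,7}
step 1: eval ((b + 11) <= (lane - b)) {0,1,2,3,4,5,6,7}
step 2: c <- min(c, lane)            {7}
step 3: d <- b                       {7}
step 4: b <- (d // 3)                {0,1,2,3,4,5,6}
step 5: d <- c                       {0,1,2,3,4,5,6,7}
step 6: b <- min((c // -3), min(b, 10)) {0,1,2,3,4,5,6,7}
step 7: b <- (min(0, c) + (c % 4))   {0,1,2,3,4,5,6,7}

Answer: 8 steps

d: -7,-6,-5,-4,-3,-2,-1,0
b: -6,-4,-2,-4,-2,0,2,0
c: -7,-6,-5,-4,-3,-2,-1,0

steps = 8; useful = 49; efficiency = 49/64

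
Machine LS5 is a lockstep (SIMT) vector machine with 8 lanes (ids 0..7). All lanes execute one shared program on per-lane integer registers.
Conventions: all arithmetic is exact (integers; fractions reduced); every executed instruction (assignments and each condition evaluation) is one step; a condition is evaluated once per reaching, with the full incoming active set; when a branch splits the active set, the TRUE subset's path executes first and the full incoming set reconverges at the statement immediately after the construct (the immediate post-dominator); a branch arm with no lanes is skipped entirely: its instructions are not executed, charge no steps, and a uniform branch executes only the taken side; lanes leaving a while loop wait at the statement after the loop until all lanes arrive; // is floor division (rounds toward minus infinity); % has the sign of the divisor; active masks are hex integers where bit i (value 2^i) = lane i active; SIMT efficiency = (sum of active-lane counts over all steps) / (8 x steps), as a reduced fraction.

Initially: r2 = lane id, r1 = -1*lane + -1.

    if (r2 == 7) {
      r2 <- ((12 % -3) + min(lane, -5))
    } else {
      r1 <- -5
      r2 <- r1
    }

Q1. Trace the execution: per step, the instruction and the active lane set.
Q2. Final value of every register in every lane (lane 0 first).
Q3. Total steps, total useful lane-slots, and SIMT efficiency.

step 0: eval (r2 == 7)               0xff
step 1: r2 <- ((12 % -3) + min(lane, -5)) 0x80
step 2: r1 <- -5                     0x7f
step 3: r2 <- r1                     0x7f

Answer: 4 steps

r2: -5,-5,-5,-5,-5,-5,-5,-5
r1: -5,-5,-5,-5,-5,-5,-5,-8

steps = 4; useful = 23; efficiency = 23/32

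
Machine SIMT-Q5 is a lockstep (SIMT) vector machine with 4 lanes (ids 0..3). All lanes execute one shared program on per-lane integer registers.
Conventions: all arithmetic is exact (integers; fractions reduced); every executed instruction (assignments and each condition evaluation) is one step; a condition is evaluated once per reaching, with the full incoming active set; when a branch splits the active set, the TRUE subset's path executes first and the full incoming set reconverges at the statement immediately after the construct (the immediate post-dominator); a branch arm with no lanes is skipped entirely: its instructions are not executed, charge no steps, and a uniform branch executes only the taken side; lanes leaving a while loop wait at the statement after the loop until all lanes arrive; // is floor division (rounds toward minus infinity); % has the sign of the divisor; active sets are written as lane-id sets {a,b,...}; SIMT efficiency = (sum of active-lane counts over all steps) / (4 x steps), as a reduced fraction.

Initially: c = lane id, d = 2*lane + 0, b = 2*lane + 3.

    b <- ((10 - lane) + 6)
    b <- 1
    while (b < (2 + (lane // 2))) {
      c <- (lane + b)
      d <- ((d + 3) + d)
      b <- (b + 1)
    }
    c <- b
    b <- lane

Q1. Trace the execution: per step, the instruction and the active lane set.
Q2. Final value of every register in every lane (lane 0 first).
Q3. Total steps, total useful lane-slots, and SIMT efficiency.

step 0: b <- ((10 - lane) + 6)       {0,1,2,3}
step 1: b <- 1                       {0,1,2,3}
step 2: eval (b < (2 + (lane // 2))) {0,1,2,3}
step 3: c <- (lane + b)              {0,1,2,3}
step 4: d <- ((d + 3) + d)           {0,1,2,3}
step 5: b <- (b + 1)                 {0,1,2,3}
step 6: eval (b < (2 + (lane // 2))) {0,1,2,3}
step 7: c <- (lane + b)              {2,3}
step 8: d <- ((d + 3) + d)           {2,3}
step 9: b <- (b + 1)                 {2,3}
step 10: eval (b < (2 + (lane // 2))) {2,3}
step 11: c <- b                       {0,1,2,3}
step 12: b <- lane                    {0,1,2,3}

Answer: 13 steps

c: 2,2,3,3
d: 3,7,25,33
b: 0,1,2,3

steps = 13; useful = 44; efficiency = 44/52 = 11/13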